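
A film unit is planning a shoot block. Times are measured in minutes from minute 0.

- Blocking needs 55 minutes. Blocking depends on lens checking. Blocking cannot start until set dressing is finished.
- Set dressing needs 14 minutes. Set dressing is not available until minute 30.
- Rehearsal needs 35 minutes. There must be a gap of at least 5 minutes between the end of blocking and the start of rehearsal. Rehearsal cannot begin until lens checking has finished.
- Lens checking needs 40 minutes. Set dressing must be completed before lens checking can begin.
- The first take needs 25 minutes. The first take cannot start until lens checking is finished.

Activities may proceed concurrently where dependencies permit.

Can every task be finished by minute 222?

Yes

Set dressing cannot begin until its own release at minute 30. It runs from minute 30 to 30 + 14 = minute 44.
After set dressing (finishes minute 44), lens checking can start at minute 44 and finishes at minute 84.
After lens checking (finishes minute 84), the first take can start at minute 84 and finishes at minute 109.
Blocking cannot start until lens checking (finishes minute 84); set dressing (finishes minute 44). The controlling bound is minute 84, so blocking finishes at 84 + 55 = minute 139.
For rehearsal: blocking (finishes minute 139, plus 5-minute gap → minute 144); lens checking (finishes minute 84). Taking the maximum gives a start of minute 144, and it finishes at 144 + 35 = minute 179.
Every task is finished by minute 179, which is no later than the deadline of 222, so the schedule is feasible.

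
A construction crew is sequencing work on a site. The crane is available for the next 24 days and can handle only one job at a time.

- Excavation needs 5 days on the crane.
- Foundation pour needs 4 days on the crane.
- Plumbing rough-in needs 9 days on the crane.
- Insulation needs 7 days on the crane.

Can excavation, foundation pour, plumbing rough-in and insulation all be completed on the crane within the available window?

No

Running back to back, the jobs need 5 + 4 + 9 + 7 = 25 days on the crane.
Since 25 > 24, they cannot all fit.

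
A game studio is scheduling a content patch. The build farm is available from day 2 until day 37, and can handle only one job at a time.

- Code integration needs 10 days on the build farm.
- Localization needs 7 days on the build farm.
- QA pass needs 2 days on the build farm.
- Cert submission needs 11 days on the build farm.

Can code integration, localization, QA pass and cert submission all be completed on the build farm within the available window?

The build farm window is 37 − 2 = 35 days.
Running back to back, the jobs need 10 + 7 + 2 + 11 = 30 days on the build farm.
Since 30 ≤ 35, they fit within the window.

Yes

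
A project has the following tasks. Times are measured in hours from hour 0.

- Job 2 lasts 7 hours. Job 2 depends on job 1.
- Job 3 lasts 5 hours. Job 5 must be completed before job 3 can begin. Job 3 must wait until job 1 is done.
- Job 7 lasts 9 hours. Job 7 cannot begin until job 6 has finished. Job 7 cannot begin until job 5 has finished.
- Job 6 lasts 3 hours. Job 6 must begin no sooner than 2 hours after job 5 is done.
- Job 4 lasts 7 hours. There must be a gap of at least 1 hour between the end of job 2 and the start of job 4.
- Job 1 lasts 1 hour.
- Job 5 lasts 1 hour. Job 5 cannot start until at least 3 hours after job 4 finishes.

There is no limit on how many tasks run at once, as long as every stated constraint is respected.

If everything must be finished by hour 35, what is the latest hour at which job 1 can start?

Job 3 must finish by hour 35; it takes 5 hours, so it must start by 35 − 5 = hour 30.
Nothing follows job 7; the deadline of hour 35 is its only limit. It must start by 35 − 9 = hour 26.
Job 6 must finish before job 7 (must start by hour 26). With a 3-hour duration, job 6 must start by 26 − 3 = hour 23.
For job 5: job 3 (must start by hour 30); job 6 (must start by hour 23, minus 2-hour gap → hour 21); job 7 (must start by hour 26). The most restrictive is hour 21; with a 1-hour duration, job 5 must start by hour 20.
Job 4 has to be done before job 5 (must start by hour 20, minus 3-hour gap → hour 17). That means finishing by hour 17, i.e. starting by 17 − 7 = hour 10.
Since job 4 (must start by hour 10, minus 1-hour gap → hour 9) depends on it, job 2 must finish by hour 9. Backing off its 7-hour duration gives a latest start of hour 2.
Job 1 must finish in time for job 2 (must start by hour 2); job 3 (must start by hour 30). The tightest is hour 2, so job 1 must start by 2 − 1 = hour 1.

1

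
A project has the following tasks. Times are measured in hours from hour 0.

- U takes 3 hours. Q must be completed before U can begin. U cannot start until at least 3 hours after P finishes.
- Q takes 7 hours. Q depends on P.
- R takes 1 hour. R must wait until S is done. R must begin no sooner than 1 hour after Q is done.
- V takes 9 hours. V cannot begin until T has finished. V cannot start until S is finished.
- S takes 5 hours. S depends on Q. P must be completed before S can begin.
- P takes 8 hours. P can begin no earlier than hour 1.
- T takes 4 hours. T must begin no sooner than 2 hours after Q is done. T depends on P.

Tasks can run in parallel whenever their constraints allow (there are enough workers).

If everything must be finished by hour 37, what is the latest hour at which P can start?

To finish by hour 37, R (duration 1) must start no later than hour 36.
V has no dependents, so it just needs to finish by hour 37. Starting by 37 − 9 = hour 28 achieves that.
S feeds R (must start by hour 36); V (must start by hour 28). Taking the minimum, S must finish by hour 28 and start by 28 − 5 = hour 23.
T must finish before V (must start by hour 28). With a 4-hour duration, T must start by 28 − 4 = hour 24.
Nothing follows U; the deadline of hour 37 is its only limit. It must start by 37 − 3 = hour 34.
For Q: R (must start by hour 36, minus 1-hour gap → hour 35); S (must start by hour 23); T (must start by hour 24, minus 2-hour gap → hour 22); U (must start by hour 34). The most restrictive is hour 22; with a 7-hour duration, Q must start by hour 15.
P has several dependents: Q (must start by hour 15); S (must start by hour 23); T (must start by hour 24); U (must start by hour 34, minus 3-hour gap → hour 31). The earliest of those limits is hour 15, so P must start by 15 − 8 = hour 7.

7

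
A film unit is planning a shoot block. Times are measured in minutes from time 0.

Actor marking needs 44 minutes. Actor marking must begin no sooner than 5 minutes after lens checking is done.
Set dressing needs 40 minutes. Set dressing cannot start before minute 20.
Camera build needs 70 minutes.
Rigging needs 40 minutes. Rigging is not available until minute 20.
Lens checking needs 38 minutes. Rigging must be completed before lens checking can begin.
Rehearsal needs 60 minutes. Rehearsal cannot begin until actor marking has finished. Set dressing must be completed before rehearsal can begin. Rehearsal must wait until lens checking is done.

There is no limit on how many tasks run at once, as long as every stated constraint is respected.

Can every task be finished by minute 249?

Yes

Camera build has no prerequisites, so it starts at minute 0 and finishes at minute 70.
Set dressing cannot begin until its own release at minute 20. It runs from minute 20 to 20 + 40 = minute 60.
Rigging waits on its own release at minute 20, so it starts at minute 20 and finishes at 20 + 40 = minute 60.
Lens checking cannot begin until rigging (finishes minute 60). It runs from minute 60 to 60 + 38 = minute 98.
Actor marking cannot begin until lens checking (finishes minute 98, plus 5-minute gap → minute 103). It runs from minute 103 to 103 + 44 = minute 147.
Rehearsal cannot start until actor marking (finishes minute 147); set dressing (finishes minute 60); lens checking (finishes minute 98). The controlling bound is minute 147, so rehearsal finishes at 147 + 60 = minute 207.
Every task is finished by minute 207, which is no later than the deadline of 249, so the schedule is feasible.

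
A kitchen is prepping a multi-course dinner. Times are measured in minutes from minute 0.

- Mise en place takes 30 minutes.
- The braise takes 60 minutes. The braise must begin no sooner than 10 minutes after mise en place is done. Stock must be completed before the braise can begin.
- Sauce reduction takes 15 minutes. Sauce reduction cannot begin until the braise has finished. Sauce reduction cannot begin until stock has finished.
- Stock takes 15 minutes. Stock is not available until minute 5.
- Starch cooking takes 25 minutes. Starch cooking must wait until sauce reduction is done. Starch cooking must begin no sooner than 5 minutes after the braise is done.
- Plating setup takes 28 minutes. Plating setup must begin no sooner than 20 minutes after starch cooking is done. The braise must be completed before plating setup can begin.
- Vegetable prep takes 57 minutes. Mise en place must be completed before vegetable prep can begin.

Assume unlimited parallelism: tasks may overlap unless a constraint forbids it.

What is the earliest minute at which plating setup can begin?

Stock cannot begin until its own release at minute 5. It runs from minute 5 to 5 + 15 = minute 20.
Mise en place can start immediately at minute 0; it finishes at minute 30.
The braise cannot start until mise en place (finishes minute 30, plus 10-minute gap → minute 40); stock (finishes minute 20). The controlling bound is minute 40, so the braise finishes at 40 + 60 = minute 100.
Sauce reduction needs all of the braise (finishes minute 100); stock (finishes minute 20). That puts its earliest start at minute 100; it finishes at 100 + 15 = minute 115.
Starch cooking has to wait for sauce reduction (finishes minute 115); the braise (finishes minute 100, plus 5-minute gap → minute 105). The latest of these is minute 115, so starch cooking runs minute 115 to 115 + 25 = minute 140.
Plating setup waits on starch cooking (finishes minute 140, plus 20-minute gap → minute 160); the braise (finishes minute 100). The latest of these is minute 160, which is the earliest plating setup can start.

160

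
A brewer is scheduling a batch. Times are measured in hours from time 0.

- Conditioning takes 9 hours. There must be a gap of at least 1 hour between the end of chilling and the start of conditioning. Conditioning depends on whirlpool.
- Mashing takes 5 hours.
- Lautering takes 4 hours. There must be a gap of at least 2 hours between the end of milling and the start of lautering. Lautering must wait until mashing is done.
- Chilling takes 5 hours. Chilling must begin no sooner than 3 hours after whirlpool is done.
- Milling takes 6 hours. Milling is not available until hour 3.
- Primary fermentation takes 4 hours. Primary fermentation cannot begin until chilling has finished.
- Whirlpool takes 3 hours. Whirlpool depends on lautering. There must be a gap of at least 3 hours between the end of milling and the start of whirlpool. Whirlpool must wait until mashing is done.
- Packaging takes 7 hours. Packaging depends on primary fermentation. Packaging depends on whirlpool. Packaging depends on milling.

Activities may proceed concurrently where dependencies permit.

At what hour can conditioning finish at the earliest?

36

Nothing blocks mashing, so it runs from hour 0 to hour 5.
After its own release at hour 3, milling can start at hour 3 and finishes at hour 9.
Lautering has to wait for milling (finishes hour 9, plus 2-hour gap → hour 11); mashing (finishes hour 5). The latest of these is hour 11, so lautering runs hour 11 to 11 + 4 = hour 15.
Whirlpool has to wait for lautering (finishes hour 15); milling (finishes hour 9, plus 3-hour gap → hour 12); mashing (finishes hour 5). The latest of these is hour 15, so whirlpool runs hour 15 to 15 + 3 = hour 18.
Chilling cannot begin until whirlpool (finishes hour 18, plus 3-hour gap → hour 21). It runs from hour 21 to 21 + 5 = hour 26.
Conditioning has to wait for chilling (finishes hour 26, plus 1-hour gap → hour 27); whirlpool (finishes hour 18). The latest of these is hour 27, so conditioning runs hour 27 to 27 + 9 = hour 36.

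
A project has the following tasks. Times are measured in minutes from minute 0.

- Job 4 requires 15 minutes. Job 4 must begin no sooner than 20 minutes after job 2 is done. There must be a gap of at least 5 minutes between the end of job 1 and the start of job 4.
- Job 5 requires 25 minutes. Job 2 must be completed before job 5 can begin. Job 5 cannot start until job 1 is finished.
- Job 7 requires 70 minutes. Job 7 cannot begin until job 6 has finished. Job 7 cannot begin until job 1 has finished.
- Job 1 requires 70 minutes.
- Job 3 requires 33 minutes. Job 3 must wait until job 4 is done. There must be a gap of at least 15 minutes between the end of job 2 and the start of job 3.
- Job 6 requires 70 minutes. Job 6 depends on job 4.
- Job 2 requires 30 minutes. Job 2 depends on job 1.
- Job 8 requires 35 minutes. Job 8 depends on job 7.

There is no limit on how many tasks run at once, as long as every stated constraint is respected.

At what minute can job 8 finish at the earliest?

Job 1 can start immediately at minute 0; it finishes at minute 70.
Job 2 cannot begin until job 1 (finishes minute 70). It runs from minute 70 to 70 + 30 = minute 100.
For job 4: job 2 (finishes minute 100, plus 20-minute gap → minute 120); job 1 (finishes minute 70, plus 5-minute gap → minute 75). Taking the maximum gives a start of minute 120, and it finishes at 120 + 15 = minute 135.
Job 6 waits on job 4 (finishes minute 135), so it starts at minute 135 and finishes at 135 + 70 = minute 205.
Job 7 has to wait for job 6 (finishes minute 205); job 1 (finishes minute 70). The latest of these is minute 205, so job 7 runs minute 205 to 205 + 70 = minute 275.
Job 8 waits on job 7 (finishes minute 275), so it starts at minute 275 and finishes at 275 + 35 = minute 310.

310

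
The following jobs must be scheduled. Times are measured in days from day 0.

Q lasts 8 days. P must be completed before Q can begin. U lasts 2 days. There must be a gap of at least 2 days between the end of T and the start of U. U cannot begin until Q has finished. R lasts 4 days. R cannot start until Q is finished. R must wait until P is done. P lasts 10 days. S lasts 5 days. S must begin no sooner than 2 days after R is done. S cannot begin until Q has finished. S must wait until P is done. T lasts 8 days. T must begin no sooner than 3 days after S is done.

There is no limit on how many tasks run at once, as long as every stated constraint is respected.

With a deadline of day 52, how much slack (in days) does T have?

Nothing blocks P, so it runs from day 0 to day 10.
After P (finishes day 10), Q can start at day 10 and finishes at day 18.
R cannot start until Q (finishes day 18); P (finishes day 10). The controlling bound is day 18, so R finishes at 18 + 4 = day 22.
For S: R (finishes day 22, plus 2-day gap → day 24); Q (finishes day 18); P (finishes day 10). Taking the maximum gives a start of day 24, and it finishes at 24 + 5 = day 29.
After S (finishes day 29, plus 3-day gap → day 32), T can start at day 32 and finishes at day 40.

Working backward from the deadline:
Nothing follows U; the deadline of day 52 is its only limit. It must start by 52 − 2 = day 50.
T feeds into U (must start by day 50, minus 2-day gap → day 48); so T must finish by day 48 and therefore start by day 40.
So T can start as early as day 32 and as late as day 40, giving 40 − 32 = 8 days of slack.

8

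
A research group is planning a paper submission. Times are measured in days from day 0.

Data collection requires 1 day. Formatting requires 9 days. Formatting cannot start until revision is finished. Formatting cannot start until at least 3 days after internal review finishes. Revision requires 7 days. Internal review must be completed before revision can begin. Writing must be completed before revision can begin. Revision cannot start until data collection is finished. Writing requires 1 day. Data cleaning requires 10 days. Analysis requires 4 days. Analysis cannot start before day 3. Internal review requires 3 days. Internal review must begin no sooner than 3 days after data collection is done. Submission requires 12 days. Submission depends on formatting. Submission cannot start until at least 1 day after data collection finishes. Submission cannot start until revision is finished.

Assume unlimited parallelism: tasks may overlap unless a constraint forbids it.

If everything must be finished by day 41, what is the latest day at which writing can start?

Nothing follows submission; the deadline of day 41 is its only limit. It must start by 41 − 12 = day 29.
Formatting feeds into submission (must start by day 29); so formatting must finish by day 29 and therefore start by day 20.
For revision: formatting (must start by day 20); submission (must start by day 29). The most restrictive is day 20; with a 7-day duration, revision must start by day 13.
Since revision (must start by day 13) depends on it, writing must finish by day 13. Backing off its 1-day duration gives a latest start of day 12.

12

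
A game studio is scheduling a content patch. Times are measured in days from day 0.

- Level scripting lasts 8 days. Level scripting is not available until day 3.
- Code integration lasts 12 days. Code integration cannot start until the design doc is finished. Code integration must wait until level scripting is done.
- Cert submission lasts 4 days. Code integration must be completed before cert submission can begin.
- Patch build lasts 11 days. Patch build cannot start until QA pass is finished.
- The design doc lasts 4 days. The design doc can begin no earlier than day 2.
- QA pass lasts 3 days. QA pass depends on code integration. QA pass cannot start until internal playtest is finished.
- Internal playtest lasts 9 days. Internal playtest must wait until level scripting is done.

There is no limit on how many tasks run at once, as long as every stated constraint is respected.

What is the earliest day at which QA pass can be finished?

After its own release at day 3, level scripting can start at day 3 and finishes at day 11.
Internal playtest cannot begin until level scripting (finishes day 11). It runs from day 11 to 11 + 9 = day 20.
The design doc waits on its own release at day 2, so it starts at day 2 and finishes at 2 + 4 = day 6.
For code integration: the design doc (finishes day 6); level scripting (finishes day 11). Taking the maximum gives a start of day 11, and it finishes at 11 + 12 = day 23.
For QA pass: code integration (finishes day 23); internal playtest (finishes day 20). Taking the maximum gives a start of day 23, and it finishes at 23 + 3 = day 26.

26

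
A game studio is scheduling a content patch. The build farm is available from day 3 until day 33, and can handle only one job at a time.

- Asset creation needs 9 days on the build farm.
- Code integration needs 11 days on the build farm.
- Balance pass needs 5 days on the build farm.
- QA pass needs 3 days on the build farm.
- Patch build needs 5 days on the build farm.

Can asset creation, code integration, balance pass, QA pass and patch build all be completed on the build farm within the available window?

No

The build farm window is 33 − 3 = 30 days.
Running back to back, the jobs need 9 + 11 + 5 + 3 + 5 = 33 days on the build farm.
Since 33 > 30, they cannot all fit.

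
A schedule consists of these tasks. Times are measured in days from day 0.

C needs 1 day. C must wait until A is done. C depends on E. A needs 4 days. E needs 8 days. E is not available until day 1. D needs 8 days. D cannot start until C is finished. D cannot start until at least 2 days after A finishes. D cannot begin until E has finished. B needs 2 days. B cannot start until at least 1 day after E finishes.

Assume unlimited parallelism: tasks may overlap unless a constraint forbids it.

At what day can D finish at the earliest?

After its own release at day 1, E can start at day 1 and finishes at day 9.
A can start immediately at day 0; it finishes at day 4.
C needs all of A (finishes day 4); E (finishes day 9). That puts its earliest start at day 9; it finishes at 9 + 1 = day 10.
D needs all of C (finishes day 10); A (finishes day 4, plus 2-day gap → day 6); E (finishes day 9). That puts its earliest start at day 10; it finishes at 10 + 8 = day 18.

18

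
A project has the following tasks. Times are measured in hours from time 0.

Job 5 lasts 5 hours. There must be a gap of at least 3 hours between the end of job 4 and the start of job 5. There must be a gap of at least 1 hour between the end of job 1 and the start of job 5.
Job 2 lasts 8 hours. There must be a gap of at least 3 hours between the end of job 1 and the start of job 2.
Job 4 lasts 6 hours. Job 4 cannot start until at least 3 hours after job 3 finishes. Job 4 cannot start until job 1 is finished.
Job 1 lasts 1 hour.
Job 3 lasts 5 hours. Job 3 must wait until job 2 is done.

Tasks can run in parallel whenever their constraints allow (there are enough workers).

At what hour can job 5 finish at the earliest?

Job 1 has no prerequisites, so it starts at hour 0 and finishes at hour 1.
Job 2 cannot begin until job 1 (finishes hour 1, plus 3-hour gap → hour 4). It runs from hour 4 to 4 + 8 = hour 12.
Job 3 cannot begin until job 2 (finishes hour 12). It runs from hour 12 to 12 + 5 = hour 17.
Job 4 cannot start until job 3 (finishes hour 17, plus 3-hour gap → hour 20); job 1 (finishes hour 1). The controlling bound is hour 20, so job 4 finishes at 20 + 6 = hour 26.
Job 5 has to wait for job 4 (finishes hour 26, plus 3-hour gap → hour 29); job 1 (finishes hour 1, plus 1-hour gap → hour 2). The latest of these is hour 29, so job 5 runs hour 29 to 29 + 5 = hour 34.

34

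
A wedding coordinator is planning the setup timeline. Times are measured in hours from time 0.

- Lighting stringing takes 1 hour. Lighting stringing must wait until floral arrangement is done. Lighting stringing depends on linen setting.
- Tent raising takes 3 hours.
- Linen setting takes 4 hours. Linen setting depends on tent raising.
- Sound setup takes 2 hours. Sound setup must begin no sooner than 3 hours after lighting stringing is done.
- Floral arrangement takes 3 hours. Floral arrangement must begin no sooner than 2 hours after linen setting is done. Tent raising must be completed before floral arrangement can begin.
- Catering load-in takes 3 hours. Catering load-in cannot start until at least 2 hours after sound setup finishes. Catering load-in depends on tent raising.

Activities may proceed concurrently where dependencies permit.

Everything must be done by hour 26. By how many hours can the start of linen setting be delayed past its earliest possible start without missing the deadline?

3

Tent raising can start immediately at hour 0; it finishes at hour 3.
Linen setting waits on tent raising (finishes hour 3), so it starts at hour 3 and finishes at 3 + 4 = hour 7.

Working backward from the deadline:
Catering load-in has no dependents, so it just needs to finish by hour 26. Starting by 26 − 3 = hour 23 achieves that.
Sound setup feeds into catering load-in (must start by hour 23, minus 2-hour gap → hour 21); so sound setup must finish by hour 21 and therefore start by hour 19.
Lighting stringing feeds into sound setup (must start by hour 19, minus 3-hour gap → hour 16); so lighting stringing must finish by hour 16 and therefore start by hour 15.
Floral arrangement must finish before lighting stringing (must start by hour 15). With a 3-hour duration, floral arrangement must start by 15 − 3 = hour 12.
Linen setting has several dependents: floral arrangement (must start by hour 12, minus 2-hour gap → hour 10); lighting stringing (must start by hour 15). The earliest of those limits is hour 10, so linen setting must start by 10 − 4 = hour 6.
So linen setting can start as early as hour 3 and as late as hour 6, giving 6 − 3 = 3 hours of slack.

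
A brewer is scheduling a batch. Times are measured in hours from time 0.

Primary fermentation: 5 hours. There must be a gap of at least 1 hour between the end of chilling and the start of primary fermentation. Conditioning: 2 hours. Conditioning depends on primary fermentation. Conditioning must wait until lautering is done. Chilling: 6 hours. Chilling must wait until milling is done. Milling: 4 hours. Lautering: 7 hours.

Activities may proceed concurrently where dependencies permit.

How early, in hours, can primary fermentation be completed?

16

Milling can start immediately at hour 0; it finishes at hour 4.
Chilling waits on milling (finishes hour 4), so it starts at hour 4 and finishes at 4 + 6 = hour 10.
After chilling (finishes hour 10, plus 1-hour gap → hour 11), primary fermentation can start at hour 11 and finishes at hour 16.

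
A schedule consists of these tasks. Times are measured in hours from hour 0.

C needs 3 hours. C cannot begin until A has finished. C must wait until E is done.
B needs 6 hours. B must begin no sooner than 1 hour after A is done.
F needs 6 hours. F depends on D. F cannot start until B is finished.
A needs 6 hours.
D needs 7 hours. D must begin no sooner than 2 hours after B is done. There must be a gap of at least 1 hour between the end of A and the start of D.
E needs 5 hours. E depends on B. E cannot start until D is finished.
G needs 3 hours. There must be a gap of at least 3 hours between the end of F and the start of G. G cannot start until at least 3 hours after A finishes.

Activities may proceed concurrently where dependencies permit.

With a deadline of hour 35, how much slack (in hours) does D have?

1

A has no prerequisites, so it starts at hour 0 and finishes at hour 6.
After A (finishes hour 6, plus 1-hour gap → hour 7), B can start at hour 7 and finishes at hour 13.
D needs all of B (finishes hour 13, plus 2-hour gap → hour 15); A (finishes hour 6, plus 1-hour gap → hour 7). That puts its earliest start at hour 15; it finishes at 15 + 7 = hour 22.

Working backward from the deadline:
Nothing follows C; the deadline of hour 35 is its only limit. It must start by 35 − 3 = hour 32.
Since C (must start by hour 32) depends on it, E must finish by hour 32. Backing off its 5-hour duration gives a latest start of hour 27.
G must finish by hour 35; it takes 3 hours, so it must start by 35 − 3 = hour 32.
F must finish before G (must start by hour 32, minus 3-hour gap → hour 29). With a 6-hour duration, F must start by 29 − 6 = hour 23.
D has several dependents: E (must start by hour 27); F (must start by hour 23). The earliest of those limits is hour 23, so D must start by 23 − 7 = hour 16.
So D can start as early as hour 15 and as late as hour 16, giving 16 − 15 = 1 hour of slack.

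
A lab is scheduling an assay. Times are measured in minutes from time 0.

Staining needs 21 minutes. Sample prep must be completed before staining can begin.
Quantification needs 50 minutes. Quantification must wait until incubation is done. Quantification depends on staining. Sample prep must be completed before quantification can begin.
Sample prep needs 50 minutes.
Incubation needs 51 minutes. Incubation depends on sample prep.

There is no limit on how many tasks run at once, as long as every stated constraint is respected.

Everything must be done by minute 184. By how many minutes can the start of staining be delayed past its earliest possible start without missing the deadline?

63

Sample prep has no prerequisites, so it starts at minute 0 and finishes at minute 50.
Staining waits on sample prep (finishes minute 50), so it starts at minute 50 and finishes at 50 + 21 = minute 71.

Working backward from the deadline:
Quantification must finish by minute 184; it takes 50 minutes, so it must start by 184 − 50 = minute 134.
Staining must finish before quantification (must start by minute 134). With a 21-minute duration, staining must start by 134 − 21 = minute 113.
So staining can start as early as minute 50 and as late as minute 113, giving 113 − 50 = 63 minutes of slack.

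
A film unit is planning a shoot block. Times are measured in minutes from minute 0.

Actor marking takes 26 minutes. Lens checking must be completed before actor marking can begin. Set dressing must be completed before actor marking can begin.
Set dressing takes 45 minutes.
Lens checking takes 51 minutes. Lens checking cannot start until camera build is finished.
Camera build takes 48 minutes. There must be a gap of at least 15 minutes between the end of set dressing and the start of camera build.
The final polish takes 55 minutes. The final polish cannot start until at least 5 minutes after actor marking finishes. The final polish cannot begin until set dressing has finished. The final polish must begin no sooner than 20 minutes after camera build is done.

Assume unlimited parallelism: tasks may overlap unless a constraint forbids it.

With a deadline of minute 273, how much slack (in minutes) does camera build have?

28

Set dressing can start immediately at minute 0; it finishes at minute 45.
Camera build waits on set dressing (finishes minute 45, plus 15-minute gap → minute 60), so it starts at minute 60 and finishes at 60 + 48 = minute 108.

Working backward from the deadline:
The final polish must finish by minute 273; it takes 55 minutes, so it must start by 273 − 55 = minute 218.
Since the final polish (must start by minute 218, minus 5-minute gap → minute 213) depends on it, actor marking must finish by minute 213. Backing off its 26-minute duration gives a latest start of minute 187.
Lens checking must finish before actor marking (must start by minute 187). With a 51-minute duration, lens checking must start by 187 − 51 = minute 136.
Camera build has several dependents: lens checking (must start by minute 136); the final polish (must start by minute 218, minus 20-minute gap → minute 198). The earliest of those limits is minute 136, so camera build must start by 136 − 48 = minute 88.
So camera build can start as early as minute 60 and as late as minute 88, giving 88 − 60 = 28 minutes of slack.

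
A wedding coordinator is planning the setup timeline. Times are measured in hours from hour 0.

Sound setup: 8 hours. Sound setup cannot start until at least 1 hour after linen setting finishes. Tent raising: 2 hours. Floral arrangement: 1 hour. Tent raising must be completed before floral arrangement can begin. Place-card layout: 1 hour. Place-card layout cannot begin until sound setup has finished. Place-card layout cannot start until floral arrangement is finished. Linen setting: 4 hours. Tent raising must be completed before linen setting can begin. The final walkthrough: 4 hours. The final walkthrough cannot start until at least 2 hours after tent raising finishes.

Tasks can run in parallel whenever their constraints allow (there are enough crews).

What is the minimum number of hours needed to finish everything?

Tent raising can start immediately at hour 0; it finishes at hour 2.
The final walkthrough cannot begin until tent raising (finishes hour 2, plus 2-hour gap → hour 4). It runs from hour 4 to 4 + 4 = hour 8.
After tent raising (finishes hour 2), floral arrangement can start at hour 2 and finishes at hour 3.
Linen setting cannot begin until tent raising (finishes hour 2). It runs from hour 2 to 2 + 4 = hour 6.
Sound setup waits on linen setting (finishes hour 6, plus 1-hour gap → hour 7), so it starts at hour 7 and finishes at 7 + 8 = hour 15.
Place-card layout needs all of sound setup (finishes hour 15); floral arrangement (finishes hour 3). That puts its earliest start at hour 15; it finishes at 15 + 1 = hour 16.
All tasks are finished once the last one completes. Finish times: Tent raising at 2, Linen setting at 6, Floral arrangement at 3, Sound setup at 15, Place-card layout at 16, The final walkthrough at 8. The latest is hour 16.

16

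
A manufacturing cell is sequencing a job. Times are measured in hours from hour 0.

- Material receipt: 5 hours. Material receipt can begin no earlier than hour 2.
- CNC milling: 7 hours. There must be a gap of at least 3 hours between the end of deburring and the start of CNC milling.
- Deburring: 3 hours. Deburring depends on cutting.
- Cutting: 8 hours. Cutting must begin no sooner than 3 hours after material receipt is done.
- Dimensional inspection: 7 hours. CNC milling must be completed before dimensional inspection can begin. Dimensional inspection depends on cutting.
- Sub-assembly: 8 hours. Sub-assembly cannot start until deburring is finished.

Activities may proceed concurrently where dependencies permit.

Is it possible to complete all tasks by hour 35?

No

Material receipt cannot begin until its own release at hour 2. It runs from hour 2 to 2 + 5 = hour 7.
After material receipt (finishes hour 7, plus 3-hour gap → hour 10), cutting can start at hour 10 and finishes at hour 18.
Deburring cannot begin until cutting (finishes hour 18). It runs from hour 18 to 18 + 3 = hour 21.
Sub-assembly cannot begin until deburring (finishes hour 21). It runs from hour 21 to 21 + 8 = hour 29.
After deburring (finishes hour 21, plus 3-hour gap → hour 24), CNC milling can start at hour 24 and finishes at hour 31.
Dimensional inspection has to wait for CNC milling (finishes hour 31); cutting (finishes hour 18). The latest of these is hour 31, so dimensional inspection runs hour 31 to 31 + 7 = hour 38.
The earliest everything can be done is hour 38, which is after the deadline of 35, so it is not possible.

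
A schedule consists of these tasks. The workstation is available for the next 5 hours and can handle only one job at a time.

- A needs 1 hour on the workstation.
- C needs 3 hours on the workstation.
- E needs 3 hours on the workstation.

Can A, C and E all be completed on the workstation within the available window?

Running back to back, the jobs need 1 + 3 + 3 = 7 hours on the workstation.
Since 7 > 5, they cannot all fit.

No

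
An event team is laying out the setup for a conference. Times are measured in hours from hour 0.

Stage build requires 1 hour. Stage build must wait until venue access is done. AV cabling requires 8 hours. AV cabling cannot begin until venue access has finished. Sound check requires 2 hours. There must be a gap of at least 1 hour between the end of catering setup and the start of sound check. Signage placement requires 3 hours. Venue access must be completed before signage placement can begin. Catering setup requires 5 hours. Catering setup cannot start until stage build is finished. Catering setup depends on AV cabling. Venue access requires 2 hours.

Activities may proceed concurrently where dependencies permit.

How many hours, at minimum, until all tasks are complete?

18

Nothing blocks venue access, so it runs from hour 0 to hour 2.
After venue access (finishes hour 2), signage placement can start at hour 2 and finishes at hour 5.
After venue access (finishes hour 2), AV cabling can start at hour 2 and finishes at hour 10.
Stage build waits on venue access (finishes hour 2), so it starts at hour 2 and finishes at 2 + 1 = hour 3.
Catering setup needs all of stage build (finishes hour 3); AV cabling (finishes hour 10). That puts its earliest start at hour 10; it finishes at 10 + 5 = hour 15.
After catering setup (finishes hour 15, plus 1-hour gap → hour 16), sound check can start at hour 16 and finishes at hour 18.
All tasks are finished once the last one completes. Finish times: Venue access at 2, Stage build at 3, AV cabling at 10, Signage placement at 5, Catering setup at 15, Sound check at 18. The latest is hour 18.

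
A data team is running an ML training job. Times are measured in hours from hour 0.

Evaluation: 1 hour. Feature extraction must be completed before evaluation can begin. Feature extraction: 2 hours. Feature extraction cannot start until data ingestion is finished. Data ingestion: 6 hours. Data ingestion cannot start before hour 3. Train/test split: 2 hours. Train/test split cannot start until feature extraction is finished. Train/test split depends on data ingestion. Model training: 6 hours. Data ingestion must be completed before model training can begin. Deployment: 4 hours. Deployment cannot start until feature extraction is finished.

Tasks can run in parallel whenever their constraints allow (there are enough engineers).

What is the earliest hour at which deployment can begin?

11

Data ingestion cannot begin until its own release at hour 3. It runs from hour 3 to 3 + 6 = hour 9.
Feature extraction waits on data ingestion (finishes hour 9), so it starts at hour 9 and finishes at 9 + 2 = hour 11.
Deployment waits on feature extraction (finishes hour 11), so the earliest it can start is hour 11.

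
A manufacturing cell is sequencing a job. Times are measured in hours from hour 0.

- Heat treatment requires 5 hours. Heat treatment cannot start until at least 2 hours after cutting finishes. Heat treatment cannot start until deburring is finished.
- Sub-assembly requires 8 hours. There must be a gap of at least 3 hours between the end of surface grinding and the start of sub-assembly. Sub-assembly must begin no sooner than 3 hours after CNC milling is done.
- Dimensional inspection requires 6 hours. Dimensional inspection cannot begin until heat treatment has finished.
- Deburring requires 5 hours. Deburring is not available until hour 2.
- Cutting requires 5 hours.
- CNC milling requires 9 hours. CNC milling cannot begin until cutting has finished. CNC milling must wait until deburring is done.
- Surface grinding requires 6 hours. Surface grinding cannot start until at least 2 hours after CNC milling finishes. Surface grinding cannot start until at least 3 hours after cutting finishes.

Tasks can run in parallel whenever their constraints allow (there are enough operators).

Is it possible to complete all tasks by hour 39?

Deburring cannot begin until its own release at hour 2. It runs from hour 2 to 2 + 5 = hour 7.
Cutting can start immediately at hour 0; it finishes at hour 5.
Heat treatment has to wait for cutting (finishes hour 5, plus 2-hour gap → hour 7); deburring (finishes hour 7). The latest of these is hour 7, so heat treatment runs hour 7 to 7 + 5 = hour 12.
After heat treatment (finishes hour 12), dimensional inspection can start at hour 12 and finishes at hour 18.
CNC milling cannot start until cutting (finishes hour 5); deburring (finishes hour 7). The controlling bound is hour 7, so CNC milling finishes at 7 + 9 = hour 16.
Surface grinding cannot start until CNC milling (finishes hour 16, plus 2-hour gap → hour 18); cutting (finishes hour 5, plus 3-hour gap → hour 8). The controlling bound is hour 18, so surface grinding finishes at 18 + 6 = hour 24.
Sub-assembly has to wait for surface grinding (finishes hour 24, plus 3-hour gap → hour 27); CNC milling (finishes hour 16, plus 3-hour gap → hour 19). The latest of these is hour 27, so sub-assembly runs hour 27 to 27 + 8 = hour 35.
Every task is finished by hour 35, which is no later than the deadline of 39, so the schedule is feasible.

Yes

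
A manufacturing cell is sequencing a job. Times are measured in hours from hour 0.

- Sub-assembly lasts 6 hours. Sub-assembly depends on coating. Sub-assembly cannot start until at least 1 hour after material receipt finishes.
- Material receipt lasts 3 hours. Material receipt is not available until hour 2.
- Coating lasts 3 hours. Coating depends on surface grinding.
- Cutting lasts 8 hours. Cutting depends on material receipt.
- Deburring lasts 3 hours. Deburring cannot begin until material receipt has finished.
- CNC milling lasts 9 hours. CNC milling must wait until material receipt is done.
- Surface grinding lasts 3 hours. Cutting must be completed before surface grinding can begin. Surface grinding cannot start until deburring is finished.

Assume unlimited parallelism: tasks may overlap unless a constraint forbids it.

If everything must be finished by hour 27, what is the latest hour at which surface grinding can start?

Sub-assembly has no dependents, so it just needs to finish by hour 27. Starting by 27 − 6 = hour 21 achieves that.
Coating feeds into sub-assembly (must start by hour 21); so coating must finish by hour 21 and therefore start by hour 18.
Since coating (must start by hour 18) depends on it, surface grinding must finish by hour 18. Backing off its 3-hour duration gives a latest start of hour 15.

15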